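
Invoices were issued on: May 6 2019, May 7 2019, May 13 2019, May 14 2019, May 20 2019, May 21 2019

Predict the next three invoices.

May 27 2019, May 28 2019, Jun 3 2019

Gaps: 1, 6, 1, 6, 1 days — not constant, but cyclic with period 2.
The events fall on every Monday and Tuesday.
The following Monday is May 27 2019.
Next Tuesday: May 28 2019.
Next Monday: Jun 3 2019.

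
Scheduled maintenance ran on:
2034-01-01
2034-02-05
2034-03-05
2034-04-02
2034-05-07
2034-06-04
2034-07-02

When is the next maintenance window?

2034-08-06

All dates are Sundays, 35, 28, 28, 35, 28, 28 days apart.
Specifically, the 1st Sunday of each month.
August 2034 — 1st Sunday is 2034-08-06.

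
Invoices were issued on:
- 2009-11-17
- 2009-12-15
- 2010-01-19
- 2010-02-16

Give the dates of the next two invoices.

2010-03-16, 2010-04-20

All dates are Tuesdays, 28, 35, 28 days apart.
Specifically, the 3rd Tuesday of each month.
March 2010 — 3rd Tuesday is 2010-03-16.
April 2010 — 3rd Tuesday is 2010-04-20.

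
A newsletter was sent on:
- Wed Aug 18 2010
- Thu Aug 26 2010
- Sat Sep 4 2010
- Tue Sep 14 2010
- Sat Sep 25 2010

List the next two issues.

Thu Oct 7 2010, Wed Oct 20 2010

Intervals are 8, 9, 10, 11 days — an arithmetic progression with common difference 1.
Next gap: 12 days. Sat Sep 25 2010 + 12 days = Thu Oct 7 2010.
Next gap: 13 days. Thu Oct 7 2010 + 13 days = Wed Oct 20 2010.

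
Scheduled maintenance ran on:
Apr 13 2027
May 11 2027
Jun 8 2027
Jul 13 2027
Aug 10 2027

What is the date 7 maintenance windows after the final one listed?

Gaps: 28, 28, 35, 28 days — a mix of 28 and 35. Every date is a Tuesday.
Each is the 2nd Tuesday of its month.
September 2027 — 2nd Tuesday is Sep 14 2027.
October 2027 — 2nd Tuesday is Oct 12 2027.
2nd Tuesday of November 2027: Nov 9 2027.
December 2027 — 2nd Tuesday is Dec 14 2027.
2nd Tuesday of January 2028: Jan 11 2028.
February 2028 — 2nd Tuesday is Feb 8 2028.
2nd Tuesday of March 2028: Mar 14 2028.

Mar 14 2028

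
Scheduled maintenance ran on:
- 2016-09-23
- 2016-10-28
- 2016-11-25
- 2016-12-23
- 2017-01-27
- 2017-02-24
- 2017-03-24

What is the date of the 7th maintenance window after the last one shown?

Gaps: 35, 28, 28, 35, 28, 28 days — a mix of 28 and 35. Every date is a Friday.
Each is the 4th Friday of its month.
April 2017 — 4th Friday is 2017-04-28.
May 2017 — 4th Friday is 2017-05-26.
June 2017 — 4th Friday is 2017-06-23.
4th Friday of July 2017: 2017-07-28.
4th Friday of August 2017: 2017-08-25.
September 2017 — 4th Friday is 2017-09-22.
4th Friday of October 2017: 2017-10-27.

2017-10-27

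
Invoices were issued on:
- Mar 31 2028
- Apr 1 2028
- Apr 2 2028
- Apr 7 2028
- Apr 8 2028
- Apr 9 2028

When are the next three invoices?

Apr 14 2028, Apr 15 2028, Apr 16 2028

The gap pattern 1, 1, 5, 1, 1 repeats every 3 events.
These are the Fridays, Saturdays and Sundays of each week.
The following Friday is Apr 14 2028.
Next Saturday: Apr 15 2028.
Next Sunday: Apr 16 2028.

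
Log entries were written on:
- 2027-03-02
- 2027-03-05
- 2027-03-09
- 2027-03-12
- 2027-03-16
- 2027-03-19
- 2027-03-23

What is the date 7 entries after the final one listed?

2027-04-16

Gaps: 3, 4, 3, 4, 3, 4 days — not constant, but cyclic with period 2.
The events fall on every Tuesday and Friday.
Next Friday: 2027-03-26.
The following Tuesday is 2027-03-30.
Next Friday: 2027-04-02.
Next Tuesday: 2027-04-06.
The following Friday is 2027-04-09.
The following Tuesday is 2027-04-13.
The following Friday is 2027-04-16.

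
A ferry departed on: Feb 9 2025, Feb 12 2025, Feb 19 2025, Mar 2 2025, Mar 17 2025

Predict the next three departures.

The spacing grows by 4 each time: 3, 7, 11, 15 days.
Next gap: 19 days. Mar 17 2025 + 19 days = Apr 5 2025.
Next gap: 23 days. Apr 5 2025 + 23 days = Apr 28 2025.
Next gap: 27 days. Apr 28 2025 + 27 days = May 25 2025.

Apr 5 2025, Apr 28 2025, May 25 2025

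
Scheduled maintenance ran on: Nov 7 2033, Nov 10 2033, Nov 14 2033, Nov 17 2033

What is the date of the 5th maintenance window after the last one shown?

The gap pattern 3, 4, 3 repeats every 2 events.
These are the Mondays and Thursdays of each week.
Next Monday: Nov 21 2033.
Next Thursday: Nov 24 2033.
The following Monday is Nov 28 2033.
Next Thursday: Dec 1 2033.
Next Monday: Dec 5 2033.

Dec 5 2033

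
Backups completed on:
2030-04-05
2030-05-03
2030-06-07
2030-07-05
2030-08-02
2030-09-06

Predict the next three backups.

2030-10-04, 2030-11-01, 2030-12-06

All dates are Fridays, 28, 35, 28, 28, 35 days apart.
Specifically, the 1st Friday of each month.
October 2030 — 1st Friday is 2030-10-04.
November 2030 — 1st Friday is 2030-11-01.
December 2030 — 1st Friday is 2030-12-06.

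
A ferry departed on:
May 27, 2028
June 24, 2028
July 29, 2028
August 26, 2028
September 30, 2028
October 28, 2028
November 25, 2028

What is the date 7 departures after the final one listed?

Every date is a Saturday; gaps 28, 35, 28, 35, 28, 28 days.
Each is the last Saturday of its month (at least one falls on the 29th or later, ruling out '4th Saturday').
Last Saturday of December 2028: December 30, 2028.
January 2029 ends with Saturday January 27, 2029.
February 2029 ends with Saturday February 24, 2029.
March 2029 ends with Saturday March 31, 2029.
Last Saturday of April 2029: April 28, 2029.
May 2029 ends with Saturday May 26, 2029.
June 2029 ends with Saturday June 30, 2029.

June 30, 2029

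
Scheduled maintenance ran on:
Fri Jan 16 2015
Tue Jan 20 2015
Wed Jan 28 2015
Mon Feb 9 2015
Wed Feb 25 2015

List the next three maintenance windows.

Tue Mar 17 2015, Fri Apr 10 2015, Fri May 8 2015

The spacing grows by 4 each time: 4, 8, 12, 16 days.
Next gap: 20 days. Wed Feb 25 2015 + 20 days = Tue Mar 17 2015.
Next gap: 24 days. Tue Mar 17 2015 + 24 days = Fri Apr 10 2015.
Next gap: 28 days. Fri Apr 10 2015 + 28 days = Fri May 8 2015.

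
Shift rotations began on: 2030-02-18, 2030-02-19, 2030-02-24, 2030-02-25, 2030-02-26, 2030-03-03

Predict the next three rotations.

2030-03-04, 2030-03-05, 2030-03-10

Every event lands on a Monday or Tuesday or Sunday (gaps cycle 1, 5, 1, 1, 5).
So the schedule is: every Monday, Tuesday and Sunday.
The following Monday is 2030-03-04.
Next Tuesday: 2030-03-05.
The following Sunday is 2030-03-10.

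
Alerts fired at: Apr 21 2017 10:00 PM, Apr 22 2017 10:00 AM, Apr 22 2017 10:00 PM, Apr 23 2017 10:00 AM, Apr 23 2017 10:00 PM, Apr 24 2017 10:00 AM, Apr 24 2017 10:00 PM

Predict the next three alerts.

Gaps: 12, 12, 12, 12, 12, 12 hours — each event is 12 hours after the previous one.
Apr 24 2017 10:00 PM + 12 h = Apr 25 2017 10:00 AM.
Apr 25 2017 10:00 AM + 12 h = Apr 25 2017 10:00 PM.
Apr 25 2017 10:00 PM + 12 h = Apr 26 2017 10:00 AM.

Apr 25 2017 10:00 AM, Apr 25 2017 10:00 PM, Apr 26 2017 10:00 AM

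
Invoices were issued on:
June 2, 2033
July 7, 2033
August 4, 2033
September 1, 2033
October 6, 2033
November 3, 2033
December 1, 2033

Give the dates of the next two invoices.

Gaps: 35, 28, 28, 35, 28, 28 days — a mix of 28 and 35. Every date is a Thursday.
Each is the 1st Thursday of its month.
January 2034 — 1st Thursday is January 5, 2034.
1st Thursday of February 2034: February 2, 2034.

January 5, 2034; February 2, 2034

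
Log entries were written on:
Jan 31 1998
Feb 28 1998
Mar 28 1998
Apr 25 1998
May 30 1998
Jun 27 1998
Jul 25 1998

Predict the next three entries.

Aug 29 1998, Sep 26 1998, Oct 31 1998

Every date is a Saturday; gaps 28, 28, 28, 35, 28, 28 days.
Each is the last Saturday of its month (at least one falls on the 29th or later, ruling out '4th Saturday').
August 1998 ends with Saturday Aug 29 1998.
Last Saturday of September 1998: Sep 26 1998.
October 1998 ends with Saturday Oct 31 1998.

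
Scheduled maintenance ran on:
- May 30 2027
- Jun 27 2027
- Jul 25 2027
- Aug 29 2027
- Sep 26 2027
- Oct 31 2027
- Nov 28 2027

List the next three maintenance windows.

Dec 26 2027, Jan 30 2028, Feb 27 2028

These are Sundays with 28, 28, 35, 28, 35, 28-day gaps.
Each is the final Sunday of its month — May 30 2027 is past the 28th, so '4th Sunday' doesn't fit.
Last Sunday of December 2027: Dec 26 2027.
January 2028 ends with Sunday Jan 30 2028.
February 2028 ends with Sunday Feb 27 2028.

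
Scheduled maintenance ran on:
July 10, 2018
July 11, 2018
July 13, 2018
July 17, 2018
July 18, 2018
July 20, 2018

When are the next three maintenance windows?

July 24, 2018; July 25, 2018; July 27, 2018

The gap pattern 1, 2, 4, 1, 2 repeats every 3 events.
These are the Tuesdays, Wednesdays and Fridays of each week.
Next Tuesday: July 24, 2018.
Next Wednesday: July 25, 2018.
The following Friday is July 27, 2018.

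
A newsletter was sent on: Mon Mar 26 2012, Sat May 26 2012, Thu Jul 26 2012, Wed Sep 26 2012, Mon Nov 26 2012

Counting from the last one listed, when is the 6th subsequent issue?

Tue Nov 26 2013

Gaps: 61, 61, 62, 61 days — not constant. Every event is on the 26th of the month.
Pattern: the 26th of every 2 months.
Next: January 2013 → Sat Jan 26 2013.
Next: March 2013 → Tue Mar 26 2013.
May 2013: Sun May 26 2013.
Next: July 2013 → Fri Jul 26 2013.
September 2013: Thu Sep 26 2013.
November 2013: Tue Nov 26 2013.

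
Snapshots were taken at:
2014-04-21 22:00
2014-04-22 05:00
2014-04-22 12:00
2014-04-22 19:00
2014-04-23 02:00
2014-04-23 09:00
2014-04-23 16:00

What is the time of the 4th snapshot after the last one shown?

The interval is a steady 7 hours (7, 7, 7, 7, 7, 7).
2014-04-23 16:00 + 7 h = 2014-04-23 23:00.
2014-04-23 23:00 + 7 h = 2014-04-24 06:00.
2014-04-24 06:00 + 7 h = 2014-04-24 13:00.
2014-04-24 13:00 + 7 h = 2014-04-24 20:00.

2014-04-24 20:00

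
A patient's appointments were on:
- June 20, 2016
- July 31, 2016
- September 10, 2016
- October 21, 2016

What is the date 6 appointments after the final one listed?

The spacing is 41, 41, 41 days — always 41 days.
October 21, 2016 + 41 days = December 1, 2016.
December 1, 2016 + 41 days = January 11, 2017.
January 11, 2017 + 41 days = February 21, 2017.
February 21, 2017 + 41 days = April 3, 2017.
April 3, 2017 + 41 days = May 14, 2017.
May 14, 2017 + 41 days = June 24, 2017.

June 24, 2017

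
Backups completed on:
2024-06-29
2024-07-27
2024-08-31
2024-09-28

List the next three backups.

These are Saturdays with 28, 35, 28-day gaps.
Each is the final Saturday of its month — 2024-06-29 is past the 28th, so '4th Saturday' doesn't fit.
Last Saturday of October 2024: 2024-10-26.
November 2024 ends with Saturday 2024-11-30.
Last Saturday of December 2024: 2024-12-28.

2024-10-26, 2024-11-30, 2024-12-28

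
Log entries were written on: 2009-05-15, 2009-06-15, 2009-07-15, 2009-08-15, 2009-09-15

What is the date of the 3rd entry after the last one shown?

The day-of-month is always 15 (31, 30, 31, 31 days between events).
So this recurs on the 15th of each month.
Next: October 2009 → 2009-10-15.
Next: November 2009 → 2009-11-15.
Next: December 2009 → 2009-12-15.

2009-12-15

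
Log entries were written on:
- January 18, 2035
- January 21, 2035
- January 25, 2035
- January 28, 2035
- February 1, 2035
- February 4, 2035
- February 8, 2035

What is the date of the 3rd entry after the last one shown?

Gaps: 3, 4, 3, 4, 3, 4 days — not constant, but cyclic with period 2.
The events fall on every Thursday and Sunday.
Next Sunday: February 11, 2035.
The following Thursday is February 15, 2035.
Next Sunday: February 18, 2035.

February 18, 2035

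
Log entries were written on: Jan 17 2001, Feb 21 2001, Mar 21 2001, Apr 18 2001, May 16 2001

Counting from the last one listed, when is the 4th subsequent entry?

Sep 19 2001

Gaps: 35, 28, 28, 28 days — a mix of 28 and 35. Every date is a Wednesday.
Each is the 3rd Wednesday of its month.
3rd Wednesday of June 2001: Jun 20 2001.
3rd Wednesday of July 2001: Jul 18 2001.
August 2001 — 3rd Wednesday is Aug 15 2001.
3rd Wednesday of September 2001: Sep 19 2001.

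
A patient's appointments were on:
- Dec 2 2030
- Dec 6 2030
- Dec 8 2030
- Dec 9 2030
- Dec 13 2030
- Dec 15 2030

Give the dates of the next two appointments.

Every event lands on a Monday or Friday or Sunday (gaps cycle 4, 2, 1, 4, 2).
So the schedule is: every Monday, Friday and Sunday.
Next Monday: Dec 16 2030.
Next Friday: Dec 20 2030.

Dec 16 2030, Dec 20 2030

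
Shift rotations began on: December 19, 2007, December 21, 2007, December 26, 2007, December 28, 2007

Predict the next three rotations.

January 2, 2008; January 4, 2008; January 9, 2008

Every event lands on a Wednesday or Friday (gaps cycle 2, 5, 2).
So the schedule is: every Wednesday and Friday.
Next Wednesday: January 2, 2008.
Next Friday: January 4, 2008.
The following Wednesday is January 9, 2008.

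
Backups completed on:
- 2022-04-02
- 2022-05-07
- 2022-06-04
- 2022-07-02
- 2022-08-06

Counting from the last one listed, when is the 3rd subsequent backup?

All dates are Saturdays, 35, 28, 28, 35 days apart.
Specifically, the 1st Saturday of each month.
1st Saturday of September 2022: 2022-09-03.
1st Saturday of October 2022: 2022-10-01.
1st Saturday of November 2022: 2022-11-05.

2022-11-05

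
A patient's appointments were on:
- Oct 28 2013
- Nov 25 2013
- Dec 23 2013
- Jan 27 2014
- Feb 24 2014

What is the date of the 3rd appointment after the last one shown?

May 26 2014

All dates are Mondays, 28, 28, 35, 28 days apart.
Specifically, the 4th Monday of each month.
March 2014 — 4th Monday is Mar 24 2014.
April 2014 — 4th Monday is Apr 28 2014.
4th Monday of May 2014: May 26 2014.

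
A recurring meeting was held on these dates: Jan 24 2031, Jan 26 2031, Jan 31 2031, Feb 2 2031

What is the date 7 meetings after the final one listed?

Feb 28 2031

Gaps: 2, 5, 2 days — not constant, but cyclic with period 2.
The events fall on every Friday and Sunday.
Next Friday: Feb 7 2031.
Next Sunday: Feb 9 2031.
The following Friday is Feb 14 2031.
Next Sunday: Feb 16 2031.
Next Friday: Feb 21 2031.
Next Sunday: Feb 23 2031.
Next Friday: Feb 28 2031.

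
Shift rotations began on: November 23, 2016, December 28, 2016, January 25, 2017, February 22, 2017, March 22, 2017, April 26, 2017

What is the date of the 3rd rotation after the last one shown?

July 26, 2017

Gaps: 35, 28, 28, 28, 35 days — a mix of 28 and 35. Every date is a Wednesday.
Each is the 4th Wednesday of its month.
May 2017 — 4th Wednesday is May 24, 2017.
4th Wednesday of June 2017: June 28, 2017.
4th Wednesday of July 2017: July 26, 2017.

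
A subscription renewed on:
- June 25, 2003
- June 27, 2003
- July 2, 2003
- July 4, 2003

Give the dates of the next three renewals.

July 9, 2003; July 11, 2003; July 16, 2003

Gaps: 2, 5, 2 days — not constant, but cyclic with period 2.
The events fall on every Wednesday and Friday.
The following Wednesday is July 9, 2003.
Next Friday: July 11, 2003.
The following Wednesday is July 16, 2003.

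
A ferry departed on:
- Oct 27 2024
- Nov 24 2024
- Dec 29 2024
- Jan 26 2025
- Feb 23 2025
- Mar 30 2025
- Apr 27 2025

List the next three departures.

Every date is a Sunday; gaps 28, 35, 28, 28, 35, 28 days.
Each is the last Sunday of its month (at least one falls on the 29th or later, ruling out '4th Sunday').
May 2025 ends with Sunday May 25 2025.
Last Sunday of June 2025: Jun 29 2025.
Last Sunday of July 2025: Jul 27 2025.

May 25 2025, Jun 29 2025, Jul 27 2025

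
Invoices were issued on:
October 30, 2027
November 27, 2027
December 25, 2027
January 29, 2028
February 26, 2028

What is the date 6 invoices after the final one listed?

August 26, 2028

All Saturdays; the gaps (28, 28, 35, 28) vary with month length.
This is the last Saturday of each month.
March 2028 ends with Saturday March 25, 2028.
Last Saturday of April 2028: April 29, 2028.
May 2028 ends with Saturday May 27, 2028.
Last Saturday of June 2028: June 24, 2028.
July 2028 ends with Saturday July 29, 2028.
Last Saturday of August 2028: August 26, 2028.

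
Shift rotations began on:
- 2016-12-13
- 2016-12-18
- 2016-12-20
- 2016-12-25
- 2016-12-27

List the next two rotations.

2017-01-01, 2017-01-03

The gap pattern 5, 2, 5, 2 repeats every 2 events.
These are the Tuesdays and Sundays of each week.
Next Sunday: 2017-01-01.
Next Tuesday: 2017-01-03.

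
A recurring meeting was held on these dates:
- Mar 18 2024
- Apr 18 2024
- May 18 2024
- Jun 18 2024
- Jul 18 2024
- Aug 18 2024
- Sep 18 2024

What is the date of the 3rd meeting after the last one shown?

Dec 18 2024

Each date is the 18th; the gaps (31, 30, 31, 30, 31, 31) track the month lengths.
The rule is the 18th of each month.
October 2024: Oct 18 2024.
Next: November 2024 → Nov 18 2024.
Next: December 2024 → Dec 18 2024.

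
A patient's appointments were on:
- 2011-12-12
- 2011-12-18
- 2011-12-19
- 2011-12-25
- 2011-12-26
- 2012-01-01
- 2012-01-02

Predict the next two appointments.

2012-01-08, 2012-01-09

Gaps: 6, 1, 6, 1, 6, 1 days — not constant, but cyclic with period 2.
The events fall on every Monday and Sunday.
Next Sunday: 2012-01-08.
The following Monday is 2012-01-09.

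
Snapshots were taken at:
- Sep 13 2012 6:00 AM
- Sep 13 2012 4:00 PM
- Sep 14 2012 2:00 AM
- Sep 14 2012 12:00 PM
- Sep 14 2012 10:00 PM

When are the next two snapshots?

Sep 15 2012 8:00 AM, Sep 15 2012 6:00 PM

The interval is a steady 10 hours (10, 10, 10, 10).
Sep 14 2012 10:00 PM + 10 h = Sep 15 2012 8:00 AM.
Sep 15 2012 8:00 AM + 10 h = Sep 15 2012 6:00 PM.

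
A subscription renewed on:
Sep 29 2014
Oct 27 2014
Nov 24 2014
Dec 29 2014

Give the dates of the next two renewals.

Jan 26 2015, Feb 23 2015

Every date is a Monday; gaps 28, 28, 35 days.
Each is the last Monday of its month (at least one falls on the 29th or later, ruling out '4th Monday').
January 2015 ends with Monday Jan 26 2015.
Last Monday of February 2015: Feb 23 2015.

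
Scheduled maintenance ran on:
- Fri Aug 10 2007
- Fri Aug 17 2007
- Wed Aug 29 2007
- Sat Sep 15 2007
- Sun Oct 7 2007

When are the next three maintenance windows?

Sat Nov 3 2007, Wed Dec 5 2007, Fri Jan 11 2008

Gaps: 7, 12, 17, 22 days — each gap is 5 larger than the previous one.
Next gap: 27 days. Sun Oct 7 2007 + 27 days = Sat Nov 3 2007.
Next gap: 32 days. Sat Nov 3 2007 + 32 days = Wed Dec 5 2007.
Next gap: 37 days. Wed Dec 5 2007 + 37 days = Fri Jan 11 2008.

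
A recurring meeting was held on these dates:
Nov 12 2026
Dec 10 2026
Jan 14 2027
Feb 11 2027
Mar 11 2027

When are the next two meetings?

Apr 8 2027, May 13 2027

All dates are Thursdays, 28, 35, 28, 28 days apart.
Specifically, the 2nd Thursday of each month.
2nd Thursday of April 2027: Apr 8 2027.
May 2027 — 2nd Thursday is May 13 2027.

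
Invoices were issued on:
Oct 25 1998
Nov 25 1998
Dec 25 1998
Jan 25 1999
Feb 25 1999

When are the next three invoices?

Mar 25 1999, Apr 25 1999, May 25 1999

Each date is the 25th; the gaps (31, 30, 31, 31) track the month lengths.
The rule is the 25th of each month.
Next: March 1999 → Mar 25 1999.
Next: April 1999 → Apr 25 1999.
Next: May 1999 → May 25 1999.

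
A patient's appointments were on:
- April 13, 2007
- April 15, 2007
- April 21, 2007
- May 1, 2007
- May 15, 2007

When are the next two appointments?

June 2, 2007; June 24, 2007

Gaps: 2, 6, 10, 14 days — each gap is 4 larger than the previous one.
Next gap: 18 days. May 15, 2007 + 18 days = June 2, 2007.
Next gap: 22 days. June 2, 2007 + 22 days = June 24, 2007.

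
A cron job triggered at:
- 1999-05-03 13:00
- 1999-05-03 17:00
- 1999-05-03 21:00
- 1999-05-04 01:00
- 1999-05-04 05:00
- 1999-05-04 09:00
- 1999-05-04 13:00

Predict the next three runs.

The interval is a steady 4 hours (4, 4, 4, 4, 4, 4).
1999-05-04 13:00 + 4 h = 1999-05-04 17:00.
1999-05-04 17:00 + 4 h = 1999-05-04 21:00.
1999-05-04 21:00 + 4 h = 1999-05-05 01:00.

1999-05-04 17:00, 1999-05-04 21:00, 1999-05-05 01:00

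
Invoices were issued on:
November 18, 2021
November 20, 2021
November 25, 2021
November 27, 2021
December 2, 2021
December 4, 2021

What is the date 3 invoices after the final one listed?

The gap pattern 2, 5, 2, 5, 2 repeats every 2 events.
These are the Thursdays and Saturdays of each week.
The following Thursday is December 9, 2021.
Next Saturday: December 11, 2021.
The following Thursday is December 16, 2021.

December 16, 2021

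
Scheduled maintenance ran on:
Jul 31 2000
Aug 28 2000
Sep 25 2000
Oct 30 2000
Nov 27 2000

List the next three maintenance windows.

Dec 25 2000, Jan 29 2001, Feb 26 2001

All Mondays; the gaps (28, 28, 35, 28) vary with month length.
This is the last Monday of each month.
Last Monday of December 2000: Dec 25 2000.
January 2001 ends with Monday Jan 29 2001.
February 2001 ends with Monday Feb 26 2001.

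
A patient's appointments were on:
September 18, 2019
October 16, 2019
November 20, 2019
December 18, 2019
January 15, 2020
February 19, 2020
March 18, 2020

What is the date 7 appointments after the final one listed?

All dates are Wednesdays, 28, 35, 28, 28, 35, 28 days apart.
Specifically, the 3rd Wednesday of each month.
April 2020 — 3rd Wednesday is April 15, 2020.
3rd Wednesday of May 2020: May 20, 2020.
June 2020 — 3rd Wednesday is June 17, 2020.
3rd Wednesday of July 2020: July 15, 2020.
August 2020 — 3rd Wednesday is August 19, 2020.
3rd Wednesday of September 2020: September 16, 2020.
October 2020 — 3rd Wednesday is October 21, 2020.

October 21, 2020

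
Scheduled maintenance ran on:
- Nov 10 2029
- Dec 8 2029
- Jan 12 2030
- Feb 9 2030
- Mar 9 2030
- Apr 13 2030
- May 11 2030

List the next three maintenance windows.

All dates are Saturdays, 28, 35, 28, 28, 35, 28 days apart.
Specifically, the 2nd Saturday of each month.
2nd Saturday of June 2030: Jun 8 2030.
2nd Saturday of July 2030: Jul 13 2030.
2nd Saturday of August 2030: Aug 10 2030.

Jun 8 2030, Jul 13 2030, Aug 10 2030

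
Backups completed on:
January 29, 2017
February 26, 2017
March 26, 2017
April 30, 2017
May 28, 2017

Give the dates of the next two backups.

June 25, 2017; July 30, 2017

All Sundays; the gaps (28, 28, 35, 28) vary with month length.
This is the last Sunday of each month.
June 2017 ends with Sunday June 25, 2017.
July 2017 ends with Sunday July 30, 2017.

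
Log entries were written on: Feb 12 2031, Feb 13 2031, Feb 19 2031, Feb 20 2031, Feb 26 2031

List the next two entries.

The gap pattern 1, 6, 1, 6 repeats every 2 events.
These are the Wednesdays and Thursdays of each week.
The following Thursday is Feb 27 2031.
Next Wednesday: Mar 5 2031.

Feb 27 2031, Mar 5 2031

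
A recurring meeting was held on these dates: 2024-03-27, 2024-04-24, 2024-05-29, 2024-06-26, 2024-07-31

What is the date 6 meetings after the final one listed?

2025-01-29

All Wednesdays; the gaps (28, 35, 28, 35) vary with month length.
This is the last Wednesday of each month.
August 2024 ends with Wednesday 2024-08-28.
Last Wednesday of September 2024: 2024-09-25.
Last Wednesday of October 2024: 2024-10-30.
Last Wednesday of November 2024: 2024-11-27.
Last Wednesday of December 2024: 2024-12-25.
Last Wednesday of January 2025: 2025-01-29.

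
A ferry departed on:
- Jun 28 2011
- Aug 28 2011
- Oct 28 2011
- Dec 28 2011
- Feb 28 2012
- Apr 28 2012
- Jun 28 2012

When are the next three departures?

Aug 28 2012, Oct 28 2012, Dec 28 2012

Gaps: 61, 61, 61, 62, 60, 61 days — not constant. Every event is on the 28th of the month.
Pattern: the 28th of every 2 months.
Next: August 2012 → Aug 28 2012.
October 2012: Oct 28 2012.
December 2012: Dec 28 2012.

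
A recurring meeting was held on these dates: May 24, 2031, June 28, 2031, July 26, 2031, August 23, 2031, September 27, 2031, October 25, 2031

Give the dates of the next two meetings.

November 22, 2031; December 27, 2031

Gaps: 35, 28, 28, 35, 28 days — a mix of 28 and 35. Every date is a Saturday.
Each is the 4th Saturday of its month.
4th Saturday of November 2031: November 22, 2031.
December 2031 — 4th Saturday is December 27, 2031.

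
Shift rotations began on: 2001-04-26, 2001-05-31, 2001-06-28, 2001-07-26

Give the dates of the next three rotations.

2001-08-30, 2001-09-27, 2001-10-25

Every date is a Thursday; gaps 35, 28, 28 days.
Each is the last Thursday of its month (at least one falls on the 29th or later, ruling out '4th Thursday').
Last Thursday of August 2001: 2001-08-30.
September 2001 ends with Thursday 2001-09-27.
Last Thursday of October 2001: 2001-10-25.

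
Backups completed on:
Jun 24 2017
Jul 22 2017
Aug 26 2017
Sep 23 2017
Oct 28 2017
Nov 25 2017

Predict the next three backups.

These are Saturdays at 28- or 35-day spacing (28, 35, 28, 35, 28).
The pattern: 4th Saturday of the month.
4th Saturday of December 2017: Dec 23 2017.
January 2018 — 4th Saturday is Jan 27 2018.
4th Saturday of February 2018: Feb 24 2018.

Dec 23 2017, Jan 27 2018, Feb 24 2018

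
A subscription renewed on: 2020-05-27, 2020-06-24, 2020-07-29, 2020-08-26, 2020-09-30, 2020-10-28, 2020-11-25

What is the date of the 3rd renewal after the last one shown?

2021-02-24

Every date is a Wednesday; gaps 28, 35, 28, 35, 28, 28 days.
Each is the last Wednesday of its month (at least one falls on the 29th or later, ruling out '4th Wednesday').
Last Wednesday of December 2020: 2020-12-30.
Last Wednesday of January 2021: 2021-01-27.
Last Wednesday of February 2021: 2021-02-24.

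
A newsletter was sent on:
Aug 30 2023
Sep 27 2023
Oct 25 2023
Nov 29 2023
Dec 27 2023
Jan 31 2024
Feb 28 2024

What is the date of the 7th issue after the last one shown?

Sep 25 2024

These are Wednesdays with 28, 28, 35, 28, 35, 28-day gaps.
Each is the final Wednesday of its month — Aug 30 2023 is past the 28th, so '4th Wednesday' doesn't fit.
March 2024 ends with Wednesday Mar 27 2024.
April 2024 ends with Wednesday Apr 24 2024.
May 2024 ends with Wednesday May 29 2024.
June 2024 ends with Wednesday Jun 26 2024.
July 2024 ends with Wednesday Jul 31 2024.
August 2024 ends with Wednesday Aug 28 2024.
Last Wednesday of September 2024: Sep 25 2024.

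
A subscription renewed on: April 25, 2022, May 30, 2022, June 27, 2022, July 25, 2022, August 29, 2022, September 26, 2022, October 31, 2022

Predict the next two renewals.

November 28, 2022; December 26, 2022

These are Mondays with 35, 28, 28, 35, 28, 35-day gaps.
Each is the final Monday of its month — May 30, 2022 is past the 28th, so '4th Monday' doesn't fit.
Last Monday of November 2022: November 28, 2022.
Last Monday of December 2022: December 26, 2022.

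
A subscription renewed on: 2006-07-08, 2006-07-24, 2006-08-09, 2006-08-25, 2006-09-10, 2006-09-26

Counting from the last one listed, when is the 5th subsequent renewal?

The spacing is 16, 16, 16, 16, 16 days — always 16 days.
2006-09-26 + 16 days = 2006-10-12.
2006-10-12 + 16 days = 2006-10-28.
2006-10-28 + 16 days = 2006-11-13.
2006-11-13 + 16 days = 2006-11-29.
2006-11-29 + 16 days = 2006-12-15.

2006-12-15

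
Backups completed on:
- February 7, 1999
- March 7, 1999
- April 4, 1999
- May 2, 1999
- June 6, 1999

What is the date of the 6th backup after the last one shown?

December 5, 1999

These are Sundays at 28- or 35-day spacing (28, 28, 28, 35).
The pattern: 1st Sunday of the month.
1st Sunday of July 1999: July 4, 1999.
August 1999 — 1st Sunday is August 1, 1999.
1st Sunday of September 1999: September 5, 1999.
October 1999 — 1st Sunday is October 3, 1999.
1st Sunday of November 1999: November 7, 1999.
December 1999 — 1st Sunday is December 5, 1999.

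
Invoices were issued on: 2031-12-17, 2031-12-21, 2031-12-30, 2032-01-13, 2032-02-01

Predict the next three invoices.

2032-02-25, 2032-03-25, 2032-04-28

The spacing grows by 5 each time: 4, 9, 14, 19 days.
Next gap: 24 days. 2032-02-01 + 24 days = 2032-02-25.
Next gap: 29 days. 2032-02-25 + 29 days = 2032-03-25.
Next gap: 34 days. 2032-03-25 + 34 days = 2032-04-28.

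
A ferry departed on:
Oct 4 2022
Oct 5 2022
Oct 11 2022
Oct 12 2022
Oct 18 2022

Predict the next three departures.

Oct 19 2022, Oct 25 2022, Oct 26 2022

The gap pattern 1, 6, 1, 6 repeats every 2 events.
These are the Tuesdays and Wednesdays of each week.
Next Wednesday: Oct 19 2022.
Next Tuesday: Oct 25 2022.
The following Wednesday is Oct 26 2022.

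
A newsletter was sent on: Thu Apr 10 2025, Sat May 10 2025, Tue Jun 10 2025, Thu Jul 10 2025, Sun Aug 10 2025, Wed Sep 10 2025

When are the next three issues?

The day-of-month is always 10 (30, 31, 30, 31, 31 days between events).
So this recurs on the 10th of each month.
October 2025: Fri Oct 10 2025.
November 2025: Mon Nov 10 2025.
December 2025: Wed Dec 10 2025.

Fri Oct 10 2025, Mon Nov 10 2025, Wed Dec 10 2025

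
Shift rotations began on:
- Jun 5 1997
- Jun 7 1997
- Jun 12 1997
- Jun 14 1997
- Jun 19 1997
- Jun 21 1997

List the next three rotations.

Jun 26 1997, Jun 28 1997, Jul 3 1997

The gap pattern 2, 5, 2, 5, 2 repeats every 2 events.
These are the Thursdays and Saturdays of each week.
The following Thursday is Jun 26 1997.
Next Saturday: Jun 28 1997.
The following Thursday is Jul 3 1997.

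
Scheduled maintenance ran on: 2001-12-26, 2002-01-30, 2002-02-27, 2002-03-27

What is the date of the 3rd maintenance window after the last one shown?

These are Wednesdays with 35, 28, 28-day gaps.
Each is the final Wednesday of its month — 2002-01-30 is past the 28th, so '4th Wednesday' doesn't fit.
April 2002 ends with Wednesday 2002-04-24.
Last Wednesday of May 2002: 2002-05-29.
June 2002 ends with Wednesday 2002-06-26.

2002-06-26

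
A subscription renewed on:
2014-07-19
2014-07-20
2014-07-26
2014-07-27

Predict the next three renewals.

Every event lands on a Saturday or Sunday (gaps cycle 1, 6, 1).
So the schedule is: every Saturday and Sunday.
The following Saturday is 2014-08-02.
Next Sunday: 2014-08-03.
The following Saturday is 2014-08-09.

2014-08-02, 2014-08-03, 2014-08-09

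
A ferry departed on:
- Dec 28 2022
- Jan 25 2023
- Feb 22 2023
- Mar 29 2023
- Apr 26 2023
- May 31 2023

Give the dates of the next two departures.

Jun 28 2023, Jul 26 2023

All Wednesdays; the gaps (28, 28, 35, 28, 35) vary with month length.
This is the last Wednesday of each month.
Last Wednesday of June 2023: Jun 28 2023.
Last Wednesday of July 2023: Jul 26 2023.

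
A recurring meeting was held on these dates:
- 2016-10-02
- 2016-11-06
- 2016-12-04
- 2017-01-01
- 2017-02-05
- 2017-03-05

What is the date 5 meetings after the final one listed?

These are Sundays at 28- or 35-day spacing (35, 28, 28, 35, 28).
The pattern: 1st Sunday of the month.
1st Sunday of April 2017: 2017-04-02.
1st Sunday of May 2017: 2017-05-07.
June 2017 — 1st Sunday is 2017-06-04.
July 2017 — 1st Sunday is 2017-07-02.
1st Sunday of August 2017: 2017-08-06.

2017-08-06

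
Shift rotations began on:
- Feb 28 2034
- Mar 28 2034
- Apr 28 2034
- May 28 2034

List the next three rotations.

Jun 28 2034, Jul 28 2034, Aug 28 2034

The day-of-month is always 28 (28, 31, 30 days between events).
So this recurs on the 28th of each month.
June 2034: Jun 28 2034.
July 2034: Jul 28 2034.
August 2034: Aug 28 2034.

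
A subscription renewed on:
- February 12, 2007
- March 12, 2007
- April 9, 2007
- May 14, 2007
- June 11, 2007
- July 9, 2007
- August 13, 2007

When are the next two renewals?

September 10, 2007; October 8, 2007

Gaps: 28, 28, 35, 28, 28, 35 days — a mix of 28 and 35. Every date is a Monday.
Each is the 2nd Monday of its month.
September 2007 — 2nd Monday is September 10, 2007.
2nd Monday of October 2007: October 8, 2007.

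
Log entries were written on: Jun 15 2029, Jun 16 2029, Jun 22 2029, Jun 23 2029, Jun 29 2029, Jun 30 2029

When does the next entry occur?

Every event lands on a Friday or Saturday (gaps cycle 1, 6, 1, 6, 1).
So the schedule is: every Friday and Saturday.
The following Friday is Jul 6 2029.

Jul 6 2029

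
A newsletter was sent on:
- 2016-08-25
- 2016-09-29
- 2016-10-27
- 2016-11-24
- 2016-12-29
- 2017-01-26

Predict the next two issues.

2017-02-23, 2017-03-30

These are Thursdays with 35, 28, 28, 35, 28-day gaps.
Each is the final Thursday of its month — 2016-09-29 is past the 28th, so '4th Thursday' doesn't fit.
February 2017 ends with Thursday 2017-02-23.
March 2017 ends with Thursday 2017-03-30.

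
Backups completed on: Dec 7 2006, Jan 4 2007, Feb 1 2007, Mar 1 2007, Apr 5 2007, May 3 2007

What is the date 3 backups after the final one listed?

Aug 2 2007

These are Thursdays at 28- or 35-day spacing (28, 28, 28, 35, 28).
The pattern: 1st Thursday of the month.
1st Thursday of June 2007: Jun 7 2007.
1st Thursday of July 2007: Jul 5 2007.
August 2007 — 1st Thursday is Aug 2 2007.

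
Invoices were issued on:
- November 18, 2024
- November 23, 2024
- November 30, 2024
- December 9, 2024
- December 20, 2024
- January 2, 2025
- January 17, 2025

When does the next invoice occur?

February 3, 2025

The spacing grows by 2 each time: 5, 7, 9, 11, 13, 15 days.
Next gap: 17 days. January 17, 2025 + 17 days = February 3, 2025.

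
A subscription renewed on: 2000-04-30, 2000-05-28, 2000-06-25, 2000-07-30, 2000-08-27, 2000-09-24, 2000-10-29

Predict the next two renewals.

Every date is a Sunday; gaps 28, 28, 35, 28, 28, 35 days.
Each is the last Sunday of its month (at least one falls on the 29th or later, ruling out '4th Sunday').
November 2000 ends with Sunday 2000-11-26.
December 2000 ends with Sunday 2000-12-31.

2000-11-26, 2000-12-31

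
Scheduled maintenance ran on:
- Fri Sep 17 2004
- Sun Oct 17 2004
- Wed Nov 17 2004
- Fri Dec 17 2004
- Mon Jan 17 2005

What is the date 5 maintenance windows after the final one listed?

Fri Jun 17 2005

Each date is the 17th; the gaps (30, 31, 30, 31) track the month lengths.
The rule is the 17th of each month.
Next: February 2005 → Thu Feb 17 2005.
Next: March 2005 → Thu Mar 17 2005.
April 2005: Sun Apr 17 2005.
Next: May 2005 → Tue May 17 2005.
Next: June 2005 → Fri Jun 17 2005.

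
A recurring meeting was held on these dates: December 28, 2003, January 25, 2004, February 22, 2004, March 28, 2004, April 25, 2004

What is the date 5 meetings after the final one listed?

Gaps: 28, 28, 35, 28 days — a mix of 28 and 35. Every date is a Sunday.
Each is the 4th Sunday of its month.
4th Sunday of May 2004: May 23, 2004.
4th Sunday of June 2004: June 27, 2004.
4th Sunday of July 2004: July 25, 2004.
4th Sunday of August 2004: August 22, 2004.
4th Sunday of September 2004: September 26, 2004.

September 26, 2004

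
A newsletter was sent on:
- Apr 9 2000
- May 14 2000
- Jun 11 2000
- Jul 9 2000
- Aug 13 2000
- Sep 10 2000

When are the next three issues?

These are Sundays at 28- or 35-day spacing (35, 28, 28, 35, 28).
The pattern: 2nd Sunday of the month.
2nd Sunday of October 2000: Oct 8 2000.
2nd Sunday of November 2000: Nov 12 2000.
2nd Sunday of December 2000: Dec 10 2000.

Oct 8 2000, Nov 12 2000, Dec 10 2000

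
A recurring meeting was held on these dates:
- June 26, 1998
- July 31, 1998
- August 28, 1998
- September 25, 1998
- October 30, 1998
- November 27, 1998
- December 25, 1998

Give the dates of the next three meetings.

January 29, 1999; February 26, 1999; March 26, 1999

All Fridays; the gaps (35, 28, 28, 35, 28, 28) vary with month length.
This is the last Friday of each month.
January 1999 ends with Friday January 29, 1999.
Last Friday of February 1999: February 26, 1999.
Last Friday of March 1999: March 26, 1999.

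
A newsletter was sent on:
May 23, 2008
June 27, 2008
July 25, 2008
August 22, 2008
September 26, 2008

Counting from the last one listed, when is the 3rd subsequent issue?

December 26, 2008

All dates are Fridays, 35, 28, 28, 35 days apart.
Specifically, the 4th Friday of each month.
4th Friday of October 2008: October 24, 2008.
4th Friday of November 2008: November 28, 2008.
December 2008 — 4th Friday is December 26, 2008.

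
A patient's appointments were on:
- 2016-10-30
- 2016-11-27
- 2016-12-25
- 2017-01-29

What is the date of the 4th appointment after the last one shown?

Every date is a Sunday; gaps 28, 28, 35 days.
Each is the last Sunday of its month (at least one falls on the 29th or later, ruling out '4th Sunday').
Last Sunday of February 2017: 2017-02-26.
March 2017 ends with Sunday 2017-03-26.
April 2017 ends with Sunday 2017-04-30.
Last Sunday of May 2017: 2017-05-28.

2017-05-28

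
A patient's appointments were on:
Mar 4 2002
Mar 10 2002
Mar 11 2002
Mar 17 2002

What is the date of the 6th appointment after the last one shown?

Apr 7 2002

The gap pattern 6, 1, 6 repeats every 2 events.
These are the Mondays and Sundays of each week.
Next Monday: Mar 18 2002.
The following Sunday is Mar 24 2002.
Next Monday: Mar 25 2002.
Next Sunday: Mar 31 2002.
The following Monday is Apr 1 2002.
Next Sunday: Apr 7 2002.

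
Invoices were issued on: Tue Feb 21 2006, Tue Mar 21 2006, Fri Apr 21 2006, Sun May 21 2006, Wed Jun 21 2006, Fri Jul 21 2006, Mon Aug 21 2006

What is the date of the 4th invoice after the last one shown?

Each date is the 21st; the gaps (28, 31, 30, 31, 30, 31) track the month lengths.
The rule is the 21st of each month.
Next: September 2006 → Thu Sep 21 2006.
October 2006: Sat Oct 21 2006.
Next: November 2006 → Tue Nov 21 2006.
Next: December 2006 → Thu Dec 21 2006.

Thu Dec 21 2006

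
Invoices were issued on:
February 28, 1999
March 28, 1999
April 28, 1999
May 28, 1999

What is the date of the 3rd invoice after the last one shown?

Each date is the 28th; the gaps (28, 31, 30) track the month lengths.
The rule is the 28th of each month.
June 1999: June 28, 1999.
Next: July 1999 → July 28, 1999.
August 1999: August 28, 1999.

August 28, 1999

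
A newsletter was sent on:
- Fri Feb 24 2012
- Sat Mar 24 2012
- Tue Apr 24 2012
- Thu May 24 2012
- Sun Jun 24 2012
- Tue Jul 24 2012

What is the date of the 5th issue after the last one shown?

The day-of-month is always 24 (29, 31, 30, 31, 30 days between events).
So this recurs on the 24th of each month.
Next: August 2012 → Fri Aug 24 2012.
Next: September 2012 → Mon Sep 24 2012.
October 2012: Wed Oct 24 2012.
Next: November 2012 → Sat Nov 24 2012.
December 2012: Mon Dec 24 2012.

Mon Dec 24 2012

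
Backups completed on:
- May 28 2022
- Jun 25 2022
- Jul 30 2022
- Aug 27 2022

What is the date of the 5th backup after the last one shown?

All Saturdays; the gaps (28, 35, 28) vary with month length.
This is the last Saturday of each month.
Last Saturday of September 2022: Sep 24 2022.
Last Saturday of October 2022: Oct 29 2022.
Last Saturday of November 2022: Nov 26 2022.
Last Saturday of December 2022: Dec 31 2022.
January 2023 ends with Saturday Jan 28 2023.

Jan 28 2023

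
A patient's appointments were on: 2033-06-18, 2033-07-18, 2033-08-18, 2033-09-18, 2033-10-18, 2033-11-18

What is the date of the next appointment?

2033-12-18

The day-of-month is always 18 (30, 31, 31, 30, 31 days between events).
So this recurs on the 18th of each month.
Next: December 2033 → 2033-12-18.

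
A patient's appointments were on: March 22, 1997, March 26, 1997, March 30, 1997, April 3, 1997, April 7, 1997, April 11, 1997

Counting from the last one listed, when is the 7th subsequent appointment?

May 9, 1997

Every event comes 4 days after the last (4, 4, 4, 4, 4).
April 11, 1997 + 4 days = April 15, 1997.
April 15, 1997 + 4 days = April 19, 1997.
April 19, 1997 + 4 days = April 23, 1997.
April 23, 1997 + 4 days = April 27, 1997.
April 27, 1997 + 4 days = May 1, 1997.
May 1, 1997 + 4 days = May 5, 1997.
May 5, 1997 + 4 days = May 9, 1997.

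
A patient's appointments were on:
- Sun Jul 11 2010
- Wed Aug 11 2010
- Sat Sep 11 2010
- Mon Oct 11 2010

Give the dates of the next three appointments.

Thu Nov 11 2010, Sat Dec 11 2010, Tue Jan 11 2011

Gaps: 31, 31, 30 days — not constant. Every event is on the 11th of the month.
Pattern: the 11th of each month.
November 2010: Thu Nov 11 2010.
December 2010: Sat Dec 11 2010.
January 2011: Tue Jan 11 2011.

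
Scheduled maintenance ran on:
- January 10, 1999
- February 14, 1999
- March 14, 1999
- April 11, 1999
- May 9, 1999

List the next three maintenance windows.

These are Sundays at 28- or 35-day spacing (35, 28, 28, 28).
The pattern: 2nd Sunday of the month.
June 1999 — 2nd Sunday is June 13, 1999.
2nd Sunday of July 1999: July 11, 1999.
August 1999 — 2nd Sunday is August 8, 1999.

June 13, 1999; July 11, 1999; August 8, 1999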